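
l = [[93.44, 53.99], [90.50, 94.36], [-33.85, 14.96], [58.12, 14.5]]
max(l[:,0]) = 93.44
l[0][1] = 53.99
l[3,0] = 58.12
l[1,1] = 94.36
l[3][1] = 14.5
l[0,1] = 53.99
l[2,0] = -33.85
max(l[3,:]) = 58.12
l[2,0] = -33.85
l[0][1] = 53.99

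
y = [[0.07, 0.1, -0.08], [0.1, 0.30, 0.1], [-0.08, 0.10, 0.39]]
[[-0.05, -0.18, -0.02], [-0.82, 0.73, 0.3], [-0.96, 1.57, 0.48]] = y @ [[0.01, -0.25, 0.96], [-2.08, 1.31, 0.22], [-1.92, 3.65, 1.37]]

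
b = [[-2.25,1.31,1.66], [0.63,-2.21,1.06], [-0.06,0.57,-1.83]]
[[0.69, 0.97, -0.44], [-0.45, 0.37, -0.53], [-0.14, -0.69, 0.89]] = b @ [[-0.03, -0.18, -0.21], [0.27, -0.04, -0.06], [0.16, 0.37, -0.5]]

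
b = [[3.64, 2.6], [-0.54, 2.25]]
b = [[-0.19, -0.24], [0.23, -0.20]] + [[3.83, 2.84], [-0.77, 2.45]]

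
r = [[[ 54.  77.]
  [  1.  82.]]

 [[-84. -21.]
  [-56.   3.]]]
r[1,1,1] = 3.0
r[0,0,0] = 54.0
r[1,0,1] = -21.0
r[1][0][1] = -21.0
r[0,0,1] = 77.0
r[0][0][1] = 77.0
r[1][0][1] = -21.0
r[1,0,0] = -84.0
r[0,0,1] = 77.0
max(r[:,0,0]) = 54.0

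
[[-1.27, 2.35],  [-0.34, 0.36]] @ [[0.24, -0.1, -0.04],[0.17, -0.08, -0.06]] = [[0.09, -0.06, -0.09], [-0.02, 0.01, -0.01]]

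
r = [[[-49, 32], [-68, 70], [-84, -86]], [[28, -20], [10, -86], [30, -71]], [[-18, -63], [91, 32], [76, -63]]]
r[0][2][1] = -86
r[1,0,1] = -20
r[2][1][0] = 91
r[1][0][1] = -20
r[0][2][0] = -84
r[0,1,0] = -68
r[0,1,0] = -68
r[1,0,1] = -20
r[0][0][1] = 32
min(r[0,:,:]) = -86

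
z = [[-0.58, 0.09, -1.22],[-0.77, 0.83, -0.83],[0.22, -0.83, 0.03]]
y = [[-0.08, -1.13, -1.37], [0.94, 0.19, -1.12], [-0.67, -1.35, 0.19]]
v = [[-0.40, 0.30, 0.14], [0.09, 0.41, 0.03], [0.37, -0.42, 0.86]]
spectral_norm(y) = 2.06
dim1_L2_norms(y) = [1.78, 1.47, 1.52]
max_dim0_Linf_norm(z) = 1.22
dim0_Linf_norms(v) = [0.4, 0.42, 0.86]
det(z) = -0.19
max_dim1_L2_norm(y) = 1.78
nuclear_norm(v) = 1.92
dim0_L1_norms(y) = [1.69, 2.67, 2.68]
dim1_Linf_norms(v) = [0.4, 0.41, 0.86]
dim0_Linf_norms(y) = [0.94, 1.35, 1.37]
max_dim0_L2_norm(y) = 1.78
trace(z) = 0.28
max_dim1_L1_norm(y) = 2.58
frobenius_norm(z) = 2.13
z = y @ v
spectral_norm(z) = 1.91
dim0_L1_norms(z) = [1.57, 1.75, 2.08]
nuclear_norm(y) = 4.16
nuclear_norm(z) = 2.95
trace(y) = 0.30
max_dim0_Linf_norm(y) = 1.37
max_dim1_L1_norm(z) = 2.43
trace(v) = 0.87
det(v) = -0.19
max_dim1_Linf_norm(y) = 1.37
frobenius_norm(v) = 1.22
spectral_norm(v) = 1.05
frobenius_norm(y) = 2.76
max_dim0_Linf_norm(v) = 0.86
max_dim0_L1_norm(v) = 1.13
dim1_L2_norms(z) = [1.35, 1.4, 0.86]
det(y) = 1.04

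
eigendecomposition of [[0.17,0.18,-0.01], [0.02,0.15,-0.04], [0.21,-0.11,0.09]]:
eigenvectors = [[-0.25+0.00j, (0.39+0.42j), 0.39-0.42j], [0.28+0.00j, -0.07+0.25j, -0.07-0.25j], [0.93+0.00j, (0.78+0j), 0.78-0.00j]]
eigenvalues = [0j, (0.2+0.08j), (0.2-0.08j)]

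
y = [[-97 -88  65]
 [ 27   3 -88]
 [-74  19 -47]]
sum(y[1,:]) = -58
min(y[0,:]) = -97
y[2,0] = -74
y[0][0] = -97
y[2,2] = -47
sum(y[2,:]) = -102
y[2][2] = -47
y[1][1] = 3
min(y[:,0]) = -97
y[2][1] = 19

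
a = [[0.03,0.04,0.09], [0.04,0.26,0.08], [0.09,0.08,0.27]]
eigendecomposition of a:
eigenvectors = [[-0.95, 0.27, 0.15], [0.05, 0.63, -0.78], [0.30, 0.73, 0.61]]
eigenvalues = [-0.0, 0.37, 0.19]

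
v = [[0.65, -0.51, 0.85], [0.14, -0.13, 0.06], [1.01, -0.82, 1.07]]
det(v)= 0.001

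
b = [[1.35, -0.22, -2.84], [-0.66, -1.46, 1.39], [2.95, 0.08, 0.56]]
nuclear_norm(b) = 7.88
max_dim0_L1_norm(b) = 4.96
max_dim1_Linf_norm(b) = 2.95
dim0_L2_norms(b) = [3.31, 1.48, 3.21]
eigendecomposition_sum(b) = [[0.68+1.36j,-0.10+0.01j,-1.42+0.50j],[-0.04-0.59j,0.04+0.01j,0.58+0.03j],[(1.46-0.47j),(-0.01+0.1j),0.29+1.49j]] + [[(0.68-1.36j), (-0.1-0.01j), -1.42-0.50j], [(-0.04+0.59j), 0.04-0.01j, 0.58-0.03j], [1.46+0.47j, (-0.01-0.1j), 0.29-1.49j]] + [[-0.01-0.00j, -0.03-0.00j, 0j], [(-0.58-0j), -1.53-0.00j, 0.23+0.00j], [(0.04+0j), (0.09+0j), (-0.01-0j)]]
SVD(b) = [[-0.76, 0.41, -0.49], [0.43, -0.24, -0.87], [-0.48, -0.88, 0.01]] @ diag([3.736964935266505, 2.7474040723564386, 1.3946913406872041]) @ [[-0.73, -0.13, 0.67], [-0.68, 0.07, -0.73], [-0.05, 0.99, 0.14]]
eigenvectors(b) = [[(0.1+0.67j), (0.1-0.67j), (0.02+0j)],[(0.06-0.25j), (0.06+0.25j), (1+0j)],[0.69+0.00j, 0.69-0.00j, (-0.06+0j)]]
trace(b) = 0.45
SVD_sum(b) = [[2.09, 0.38, -1.91], [-1.17, -0.21, 1.08], [1.31, 0.24, -1.2]] + [[-0.77, 0.08, -0.83], [0.45, -0.05, 0.49], [1.64, -0.17, 1.76]] + [[0.03, -0.68, -0.1],[0.06, -1.2, -0.17],[-0.00, 0.01, 0.0]]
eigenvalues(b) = [(1+2.86j), (1-2.86j), (-1.56+0j)]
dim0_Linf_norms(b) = [2.95, 1.46, 2.84]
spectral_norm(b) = 3.74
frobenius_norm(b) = 4.84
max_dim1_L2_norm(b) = 3.15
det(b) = -14.32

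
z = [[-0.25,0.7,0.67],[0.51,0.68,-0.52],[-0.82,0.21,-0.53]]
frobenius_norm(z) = 1.73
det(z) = 1.00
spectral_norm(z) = 1.00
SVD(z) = [[-0.88, -0.48, 0.04], [0.0, -0.08, -1.00], [0.48, -0.88, 0.07]] @ diag([1.0015433986873339, 0.9978619553561393, 0.9964348140238009]) @ [[-0.17, -0.51, -0.84], [0.8, -0.57, 0.19], [-0.58, -0.64, 0.51]]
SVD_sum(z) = [[0.15, 0.45, 0.74], [-0.0, -0.0, -0.0], [-0.08, -0.25, -0.40]] + [[-0.38, 0.27, -0.09], [-0.06, 0.04, -0.01], [-0.7, 0.5, -0.16]] + [[-0.02, -0.02, 0.02], [0.57, 0.64, -0.50], [-0.04, -0.04, 0.04]]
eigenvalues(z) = [(-0.55+0.84j), (-0.55-0.84j), (1+0j)]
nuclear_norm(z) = 3.00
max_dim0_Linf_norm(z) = 0.82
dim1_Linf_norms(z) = [0.7, 0.68, 0.82]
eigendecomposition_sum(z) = [[-0.22+0.34j, (0.15-0.13j), 0.36+0.27j], [0.06-0.19j, (-0.06+0.09j), -0.21-0.08j], [-0.39-0.22j, 0.16+0.16j, -0.27+0.41j]] + [[(-0.22-0.34j), (0.15+0.13j), 0.36-0.27j],[0.06+0.19j, (-0.06-0.09j), -0.21+0.08j],[-0.39+0.22j, 0.16-0.16j, (-0.27-0.41j)]] + [[(0.19+0j), (0.39+0j), (-0.05-0j)], [0.39+0.00j, 0.79+0.00j, -0.10-0.00j], [-0.05-0.00j, (-0.1-0j), (0.01+0j)]]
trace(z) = -0.10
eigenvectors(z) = [[-0.03+0.64j, (-0.03-0.64j), (0.44+0j)], [-0.07-0.31j, -0.07+0.31j, (0.89+0j)], [(-0.7+0j), (-0.7-0j), -0.11+0.00j]]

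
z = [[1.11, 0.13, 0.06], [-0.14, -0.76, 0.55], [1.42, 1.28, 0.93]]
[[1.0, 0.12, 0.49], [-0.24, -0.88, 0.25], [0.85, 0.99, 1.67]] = z @ [[0.93, 0.01, 0.36], [-0.11, 0.96, 0.25], [-0.35, -0.27, 0.9]]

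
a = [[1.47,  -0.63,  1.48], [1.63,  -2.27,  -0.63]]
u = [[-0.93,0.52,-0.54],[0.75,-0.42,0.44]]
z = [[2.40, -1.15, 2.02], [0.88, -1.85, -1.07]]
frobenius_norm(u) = 1.54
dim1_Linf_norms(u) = [0.93, 0.75]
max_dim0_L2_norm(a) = 2.36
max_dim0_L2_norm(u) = 1.19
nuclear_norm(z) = 5.60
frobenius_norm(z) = 4.06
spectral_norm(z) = 3.44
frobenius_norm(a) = 3.60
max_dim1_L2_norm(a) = 2.86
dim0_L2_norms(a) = [2.19, 2.36, 1.61]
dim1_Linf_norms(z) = [2.4, 1.85]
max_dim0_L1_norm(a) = 3.1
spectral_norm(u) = 1.54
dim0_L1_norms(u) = [1.68, 0.94, 0.98]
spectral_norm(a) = 3.14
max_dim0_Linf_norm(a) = 2.27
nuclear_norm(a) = 4.90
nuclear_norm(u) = 1.54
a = u + z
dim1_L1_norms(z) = [5.57, 3.8]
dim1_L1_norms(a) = [3.58, 4.53]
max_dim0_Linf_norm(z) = 2.4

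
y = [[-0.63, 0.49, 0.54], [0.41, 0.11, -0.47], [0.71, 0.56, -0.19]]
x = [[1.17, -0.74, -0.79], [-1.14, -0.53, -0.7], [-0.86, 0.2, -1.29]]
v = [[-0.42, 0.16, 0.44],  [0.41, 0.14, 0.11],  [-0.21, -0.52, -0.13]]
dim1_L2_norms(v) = [0.63, 0.45, 0.58]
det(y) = -0.20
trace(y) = -0.71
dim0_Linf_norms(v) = [0.42, 0.52, 0.44]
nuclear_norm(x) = 4.28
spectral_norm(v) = 0.68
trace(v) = -0.41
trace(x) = -0.65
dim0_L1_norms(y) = [1.75, 1.16, 1.2]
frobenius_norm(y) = 1.48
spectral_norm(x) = 2.03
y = x @ v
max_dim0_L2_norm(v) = 0.62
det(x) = 2.15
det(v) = -0.09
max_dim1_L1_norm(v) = 1.02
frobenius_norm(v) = 0.96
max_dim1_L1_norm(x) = 2.7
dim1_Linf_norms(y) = [0.63, 0.47, 0.71]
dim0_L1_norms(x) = [3.17, 1.47, 2.78]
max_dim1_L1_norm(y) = 1.66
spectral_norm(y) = 1.24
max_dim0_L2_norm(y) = 1.03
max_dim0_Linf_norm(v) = 0.52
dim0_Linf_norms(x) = [1.17, 0.74, 1.29]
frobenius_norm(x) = 2.66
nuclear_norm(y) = 2.22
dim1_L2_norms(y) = [0.96, 0.63, 0.92]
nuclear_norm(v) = 1.54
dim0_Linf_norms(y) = [0.71, 0.56, 0.54]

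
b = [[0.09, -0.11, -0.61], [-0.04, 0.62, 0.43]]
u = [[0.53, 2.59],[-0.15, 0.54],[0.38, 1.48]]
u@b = [[-0.06, 1.55, 0.79],  [-0.04, 0.35, 0.32],  [-0.02, 0.88, 0.4]]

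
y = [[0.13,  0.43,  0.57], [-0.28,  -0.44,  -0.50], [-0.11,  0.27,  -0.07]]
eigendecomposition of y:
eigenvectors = [[0.66+0.00j, (0.66-0j), (-0.66+0j)], [(-0.56+0.15j), -0.56-0.15j, -0.42+0.00j], [(0.13+0.45j), 0.13-0.45j, (0.62+0j)]]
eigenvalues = [(-0.12+0.48j), (-0.12-0.48j), (-0.14+0j)]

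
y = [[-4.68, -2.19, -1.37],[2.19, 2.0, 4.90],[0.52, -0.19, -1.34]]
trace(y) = -4.02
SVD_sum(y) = [[-3.11, -1.96, -3.09], [3.49, 2.20, 3.47], [-0.39, -0.25, -0.39]] + [[-1.58, -0.21, 1.72], [-1.31, -0.18, 1.43], [0.89, 0.12, -0.97]] + [[0.01, -0.02, 0.0], [0.01, -0.02, 0.01], [0.02, -0.06, 0.02]]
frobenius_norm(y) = 7.97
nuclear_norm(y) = 10.64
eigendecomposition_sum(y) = [[(-4.12+0j), (-1.49+0j), (0.63+0j)], [(0.8-0j), 0.29-0.00j, (-0.12-0j)], [(0.87-0j), 0.32-0.00j, (-0.13-0j)]] + [[-0.28-0.02j, -0.35-0.14j, (-1+0.02j)], [0.70+0.10j, (0.86+0.4j), 2.51+0.09j], [(-0.18+0.07j), -0.25+0.02j, (-0.6+0.3j)]] + [[-0.28+0.02j, -0.35+0.14j, (-1-0.02j)], [0.70-0.10j, (0.86-0.4j), 2.51-0.09j], [-0.18-0.07j, (-0.25-0.02j), (-0.6-0.3j)]]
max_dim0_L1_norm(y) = 7.61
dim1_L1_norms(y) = [8.24, 9.09, 2.05]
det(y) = -1.83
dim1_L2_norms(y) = [5.35, 5.73, 1.45]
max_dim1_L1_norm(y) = 9.09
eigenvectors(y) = [[(-0.96+0j), -0.36+0.02j, (-0.36-0.02j)], [0.19+0.00j, (0.9+0j), 0.90-0.00j], [(0.2+0j), (-0.21+0.12j), (-0.21-0.12j)]]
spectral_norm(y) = 7.24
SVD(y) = [[-0.66, -0.71, 0.25], [0.74, -0.59, 0.32], [-0.08, 0.4, 0.91]] @ diag([7.244809073837831, 3.3152008901437466, 0.0760561741553132]) @ [[0.65, 0.41, 0.64], [0.67, 0.09, -0.73], [0.36, -0.91, 0.22]]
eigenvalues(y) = [(-3.97+0j), (-0.03+0.68j), (-0.03-0.68j)]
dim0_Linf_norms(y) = [4.68, 2.19, 4.9]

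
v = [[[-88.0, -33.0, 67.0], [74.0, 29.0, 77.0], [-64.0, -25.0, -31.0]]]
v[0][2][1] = -25.0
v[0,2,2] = -31.0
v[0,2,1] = -25.0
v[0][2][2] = -31.0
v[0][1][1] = 29.0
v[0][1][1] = 29.0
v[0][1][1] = 29.0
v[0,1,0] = 74.0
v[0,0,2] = 67.0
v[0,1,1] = 29.0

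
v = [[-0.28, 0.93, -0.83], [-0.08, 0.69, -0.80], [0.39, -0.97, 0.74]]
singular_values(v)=[2.08, 0.25, 0.0]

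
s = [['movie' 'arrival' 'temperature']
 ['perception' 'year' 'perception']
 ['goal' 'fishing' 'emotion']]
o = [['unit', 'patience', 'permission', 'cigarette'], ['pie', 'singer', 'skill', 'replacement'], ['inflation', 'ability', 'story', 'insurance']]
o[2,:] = ['inflation', 'ability', 'story', 'insurance']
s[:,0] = ['movie', 'perception', 'goal']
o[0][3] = 'cigarette'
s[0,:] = ['movie', 'arrival', 'temperature']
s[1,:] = ['perception', 'year', 'perception']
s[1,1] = 'year'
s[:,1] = ['arrival', 'year', 'fishing']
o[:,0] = ['unit', 'pie', 'inflation']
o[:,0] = ['unit', 'pie', 'inflation']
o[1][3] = 'replacement'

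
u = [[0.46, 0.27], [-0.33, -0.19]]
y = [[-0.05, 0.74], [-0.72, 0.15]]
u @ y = [[-0.22, 0.38],  [0.15, -0.27]]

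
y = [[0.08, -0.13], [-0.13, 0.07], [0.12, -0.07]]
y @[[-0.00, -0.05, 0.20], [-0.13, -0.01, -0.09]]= [[0.02,-0.0,0.03], [-0.01,0.01,-0.03], [0.01,-0.01,0.03]]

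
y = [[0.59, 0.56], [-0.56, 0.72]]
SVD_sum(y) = [[-0.11, 0.3],[-0.3, 0.82]] + [[0.70, 0.26], [-0.26, -0.1]]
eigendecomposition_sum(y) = [[(0.3+0.32j), 0.28-0.33j], [(-0.28+0.33j), (0.36+0.24j)]] + [[(0.29-0.32j), (0.28+0.33j)], [-0.28-0.33j, 0.36-0.24j]]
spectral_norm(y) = 0.93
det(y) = 0.74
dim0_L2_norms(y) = [0.81, 0.91]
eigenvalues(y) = [(0.66+0.56j), (0.66-0.56j)]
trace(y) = 1.31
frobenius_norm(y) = 1.22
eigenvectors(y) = [[0.71+0.00j, 0.71-0.00j], [(0.08+0.7j), 0.08-0.70j]]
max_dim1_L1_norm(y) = 1.28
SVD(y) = [[0.35,0.94], [0.94,-0.35]] @ diag([0.9267569262849008, 0.7967569262849008]) @ [[-0.35, 0.94], [0.94, 0.35]]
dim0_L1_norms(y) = [1.15, 1.28]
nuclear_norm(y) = 1.72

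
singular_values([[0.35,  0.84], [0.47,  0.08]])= [0.95, 0.39]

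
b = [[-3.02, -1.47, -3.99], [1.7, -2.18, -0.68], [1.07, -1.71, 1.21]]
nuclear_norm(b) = 9.70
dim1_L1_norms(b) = [8.48, 4.56, 3.99]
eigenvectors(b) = [[(0.78+0j), 0.78-0.00j, (-0.54+0j)], [(-0.03-0.55j), -0.03+0.55j, -0.40+0.00j], [-0.06-0.28j, (-0.06+0.28j), (0.74+0j)]]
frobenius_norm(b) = 6.39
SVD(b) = [[-0.97, -0.15, 0.19], [0.02, -0.83, -0.56], [0.24, -0.54, 0.81]] @ diag([5.342688912468942, 3.3624781384140134, 0.994341969982799]) @ [[0.60,0.18,0.78], [-0.46,0.88,0.15], [-0.65,-0.45,0.61]]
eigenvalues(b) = [(-2.67+2.45j), (-2.67-2.45j), (1.36+0j)]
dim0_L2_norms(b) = [3.63, 3.14, 4.22]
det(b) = 17.86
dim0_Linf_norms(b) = [3.02, 2.18, 3.99]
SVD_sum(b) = [[-3.12, -0.95, -4.03],[0.06, 0.02, 0.07],[0.76, 0.23, 0.99]] + [[0.23, -0.43, -0.07], [1.28, -2.44, -0.41], [0.83, -1.58, -0.27]] + [[-0.12, -0.08, 0.11], [0.36, 0.25, -0.34], [-0.53, -0.36, 0.49]]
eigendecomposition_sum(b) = [[-1.49+1.14j, (-0.94-1.82j), -1.60-0.16j],[0.86+1.00j, -1.24+0.74j, -0.04+1.13j],[(0.51+0.45j), (-0.58+0.46j), 0.06+0.58j]] + [[(-1.49-1.14j), -0.94+1.82j, (-1.6+0.16j)], [(0.86-1j), (-1.24-0.74j), -0.04-1.13j], [0.51-0.45j, (-0.58-0.46j), (0.06-0.58j)]] + [[-0.04-0.00j, 0.40-0.00j, -0.80-0.00j], [(-0.03-0j), (0.3-0j), (-0.6-0j)], [(0.05+0j), -0.55+0.00j, (1.1+0j)]]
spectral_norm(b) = 5.34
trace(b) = -3.99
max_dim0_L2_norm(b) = 4.22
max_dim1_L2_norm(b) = 5.22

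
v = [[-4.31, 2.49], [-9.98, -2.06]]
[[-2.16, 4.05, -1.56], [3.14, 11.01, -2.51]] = v @ [[-0.10,  -1.06,  0.28], [-1.04,  -0.21,  -0.14]]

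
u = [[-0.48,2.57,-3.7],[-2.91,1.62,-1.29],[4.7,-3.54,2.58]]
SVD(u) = [[-0.46,  0.88,  0.1], [-0.42,  -0.32,  0.85], [0.78,  0.34,  0.52]] @ diag([8.113876681927133, 2.9429285041929956, 0.25313437081427953]) @ [[0.63, -0.57, 0.52],[0.72, 0.18, -0.67],[-0.29, -0.8, -0.53]]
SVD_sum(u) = [[-2.34,2.12,-1.95],[-2.17,1.96,-1.80],[4.01,-3.62,3.33]] + [[1.87, 0.47, -1.74], [-0.67, -0.17, 0.63], [0.73, 0.18, -0.68]] + [[-0.01, -0.02, -0.01],[-0.06, -0.17, -0.11],[-0.04, -0.11, -0.07]]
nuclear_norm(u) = 11.31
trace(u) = 3.72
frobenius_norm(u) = 8.63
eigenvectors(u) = [[(-0.66+0j), (-0.66-0j), (0.28+0j)], [(-0.13-0.34j), -0.13+0.34j, 0.80+0.00j], [(0.35+0.55j), 0.35-0.55j, (0.54+0j)]]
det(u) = -6.04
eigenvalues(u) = [(1.99+4.42j), (1.99-4.42j), (-0.26+0j)]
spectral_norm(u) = 8.11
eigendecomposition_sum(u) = [[-0.24+2.68j, (1.32-1.22j), (-1.83+0.43j)], [(-1.44+0.41j), 0.90+0.44j, (-0.59-0.87j)], [(2.36-1.22j), -1.71-0.45j, 1.33+1.30j]] + [[-0.24-2.68j, (1.32+1.22j), (-1.83-0.43j)], [(-1.44-0.41j), 0.90-0.44j, -0.59+0.87j], [(2.36+1.22j), (-1.71+0.45j), 1.33-1.30j]] + [[-0.01-0.00j, (-0.06+0j), (-0.04-0j)], [-0.02-0.00j, -0.18+0.00j, -0.11-0.00j], [-0.02-0.00j, (-0.12+0j), -0.07-0.00j]]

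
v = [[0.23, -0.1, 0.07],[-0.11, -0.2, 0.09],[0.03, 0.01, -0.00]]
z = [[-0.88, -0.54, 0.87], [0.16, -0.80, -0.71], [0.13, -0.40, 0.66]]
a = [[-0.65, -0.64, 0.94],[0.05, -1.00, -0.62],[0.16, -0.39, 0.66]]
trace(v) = 0.03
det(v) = -0.00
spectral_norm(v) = 0.26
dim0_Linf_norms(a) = [0.65, 1.0, 0.94]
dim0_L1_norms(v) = [0.37, 0.31, 0.16]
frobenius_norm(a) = 1.93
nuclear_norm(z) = 3.08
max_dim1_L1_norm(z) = 2.29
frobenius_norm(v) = 0.36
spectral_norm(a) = 1.45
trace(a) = -0.99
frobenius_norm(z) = 1.90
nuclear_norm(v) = 0.51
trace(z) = -1.02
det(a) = 0.80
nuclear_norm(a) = 3.10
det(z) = 0.86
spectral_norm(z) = 1.50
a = v + z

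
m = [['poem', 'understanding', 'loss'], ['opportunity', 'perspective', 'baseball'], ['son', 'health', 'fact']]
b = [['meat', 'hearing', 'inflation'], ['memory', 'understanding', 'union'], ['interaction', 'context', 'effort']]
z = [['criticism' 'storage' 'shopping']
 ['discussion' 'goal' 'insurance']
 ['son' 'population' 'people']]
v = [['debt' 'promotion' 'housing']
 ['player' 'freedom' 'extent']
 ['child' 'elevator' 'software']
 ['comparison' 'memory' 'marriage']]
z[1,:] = ['discussion', 'goal', 'insurance']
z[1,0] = 'discussion'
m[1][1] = 'perspective'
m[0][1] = 'understanding'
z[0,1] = 'storage'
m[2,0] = 'son'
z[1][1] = 'goal'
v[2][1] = 'elevator'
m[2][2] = 'fact'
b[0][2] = 'inflation'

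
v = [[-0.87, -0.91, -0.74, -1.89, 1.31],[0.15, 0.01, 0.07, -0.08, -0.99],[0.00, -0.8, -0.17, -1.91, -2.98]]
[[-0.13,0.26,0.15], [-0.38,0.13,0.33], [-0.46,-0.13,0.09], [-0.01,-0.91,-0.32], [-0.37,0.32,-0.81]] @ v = [[0.15, 0.00, 0.09, -0.06, -0.87], [0.35, 0.08, 0.23, 0.08, -1.61], [0.38, 0.35, 0.32, 0.71, -0.74], [-0.13, 0.26, -0.00, 0.7, 1.84], [0.37, 0.99, 0.43, 2.22, 1.61]]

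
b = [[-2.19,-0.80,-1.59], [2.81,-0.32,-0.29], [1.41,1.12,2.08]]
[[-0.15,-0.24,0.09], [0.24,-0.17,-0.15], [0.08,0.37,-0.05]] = b@ [[0.08, -0.03, -0.05], [-0.07, 0.2, 0.04], [0.02, 0.09, -0.01]]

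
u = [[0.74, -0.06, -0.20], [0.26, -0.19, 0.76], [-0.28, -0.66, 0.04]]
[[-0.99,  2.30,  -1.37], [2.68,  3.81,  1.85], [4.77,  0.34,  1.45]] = u @ [[-1.24, 3.82, -1.30], [-6.56, -1.94, -1.49], [2.31, 3.22, 2.50]]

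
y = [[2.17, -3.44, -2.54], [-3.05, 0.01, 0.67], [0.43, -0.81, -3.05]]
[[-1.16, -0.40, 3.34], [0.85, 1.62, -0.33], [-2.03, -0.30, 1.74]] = y @ [[-0.12, -0.51, 0.02], [-0.27, -0.28, -0.67], [0.72, 0.10, -0.39]]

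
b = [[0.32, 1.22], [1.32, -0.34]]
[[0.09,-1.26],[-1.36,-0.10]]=b @[[-0.95, -0.32], [0.32, -0.95]]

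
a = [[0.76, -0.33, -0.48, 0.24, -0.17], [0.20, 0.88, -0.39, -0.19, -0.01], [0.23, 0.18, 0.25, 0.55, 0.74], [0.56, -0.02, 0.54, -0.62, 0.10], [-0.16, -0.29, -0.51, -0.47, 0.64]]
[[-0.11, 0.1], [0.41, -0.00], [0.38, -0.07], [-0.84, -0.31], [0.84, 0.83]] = a@[[-0.51, -0.24], [0.24, -0.28], [-0.89, -0.66], [0.23, -0.21], [0.75, 0.43]]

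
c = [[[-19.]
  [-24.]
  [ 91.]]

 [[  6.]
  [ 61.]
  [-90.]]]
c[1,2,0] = -90.0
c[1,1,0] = 61.0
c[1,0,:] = [6.0]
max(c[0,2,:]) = 91.0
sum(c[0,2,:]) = 91.0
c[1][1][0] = 61.0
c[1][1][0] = 61.0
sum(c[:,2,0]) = 1.0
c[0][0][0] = -19.0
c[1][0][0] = 6.0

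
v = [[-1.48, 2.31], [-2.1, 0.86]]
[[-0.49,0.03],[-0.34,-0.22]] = v @ [[0.10,0.15], [-0.15,0.11]]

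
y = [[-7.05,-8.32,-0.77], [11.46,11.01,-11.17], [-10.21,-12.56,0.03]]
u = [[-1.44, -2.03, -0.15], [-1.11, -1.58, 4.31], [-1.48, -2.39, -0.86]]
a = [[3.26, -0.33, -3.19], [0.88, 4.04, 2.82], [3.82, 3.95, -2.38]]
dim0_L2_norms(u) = [2.34, 3.51, 4.4]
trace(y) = 3.99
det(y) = 65.03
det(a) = -33.76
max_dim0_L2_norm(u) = 4.4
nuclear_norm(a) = 13.50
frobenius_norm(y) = 27.55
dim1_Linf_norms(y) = [8.32, 11.46, 12.56]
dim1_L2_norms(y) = [10.93, 19.42, 16.19]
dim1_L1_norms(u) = [3.62, 7.0, 4.73]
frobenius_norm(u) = 6.10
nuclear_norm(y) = 35.13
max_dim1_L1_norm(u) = 7.0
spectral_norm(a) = 7.10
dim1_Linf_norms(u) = [2.03, 4.31, 2.39]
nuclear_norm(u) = 8.63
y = u @ a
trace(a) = 4.92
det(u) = -1.95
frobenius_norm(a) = 9.05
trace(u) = -3.88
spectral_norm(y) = 26.13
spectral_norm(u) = 4.92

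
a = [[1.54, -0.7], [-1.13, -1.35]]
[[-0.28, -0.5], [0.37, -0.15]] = a @ [[-0.22,-0.20], [-0.09,0.28]]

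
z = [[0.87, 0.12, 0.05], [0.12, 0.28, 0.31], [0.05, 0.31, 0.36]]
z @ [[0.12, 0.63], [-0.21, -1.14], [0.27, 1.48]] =[[0.09, 0.49], [0.04, 0.22], [0.04, 0.21]]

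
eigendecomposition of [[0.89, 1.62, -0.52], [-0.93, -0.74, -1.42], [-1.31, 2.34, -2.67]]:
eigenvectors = [[-0.89+0.00j, 0.08-0.23j, (0.08+0.23j)], [(0.14+0j), 0.37+0.46j, 0.37-0.46j], [0.42+0.00j, (0.77+0j), (0.77-0j)]]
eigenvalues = [(0.88+0j), (-1.7+1.79j), (-1.7-1.79j)]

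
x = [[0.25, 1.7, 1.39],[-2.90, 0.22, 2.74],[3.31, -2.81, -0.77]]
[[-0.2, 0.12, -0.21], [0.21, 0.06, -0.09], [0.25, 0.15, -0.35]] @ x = [[-1.09, 0.28, 0.21], [-0.42, 0.62, 0.53], [-1.53, 1.44, 1.03]]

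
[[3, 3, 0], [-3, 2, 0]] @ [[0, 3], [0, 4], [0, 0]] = [[0, 21], [0, -1]]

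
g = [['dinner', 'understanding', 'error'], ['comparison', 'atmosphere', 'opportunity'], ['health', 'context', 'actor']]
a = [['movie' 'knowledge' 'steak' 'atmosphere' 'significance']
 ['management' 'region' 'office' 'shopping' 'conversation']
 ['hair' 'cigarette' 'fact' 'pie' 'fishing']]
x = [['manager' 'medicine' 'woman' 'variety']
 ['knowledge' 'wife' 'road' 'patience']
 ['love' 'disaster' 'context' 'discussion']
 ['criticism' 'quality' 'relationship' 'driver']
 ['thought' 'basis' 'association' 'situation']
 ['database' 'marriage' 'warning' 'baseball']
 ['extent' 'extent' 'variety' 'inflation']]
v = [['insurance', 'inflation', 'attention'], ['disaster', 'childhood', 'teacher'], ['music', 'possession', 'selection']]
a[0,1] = 'knowledge'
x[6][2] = 'variety'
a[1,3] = 'shopping'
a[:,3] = ['atmosphere', 'shopping', 'pie']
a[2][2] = 'fact'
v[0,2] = 'attention'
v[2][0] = 'music'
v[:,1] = ['inflation', 'childhood', 'possession']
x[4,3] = 'situation'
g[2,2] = 'actor'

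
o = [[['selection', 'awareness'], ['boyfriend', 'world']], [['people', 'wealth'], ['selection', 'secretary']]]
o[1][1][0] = 'selection'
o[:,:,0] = [['selection', 'boyfriend'], ['people', 'selection']]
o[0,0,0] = 'selection'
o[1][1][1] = 'secretary'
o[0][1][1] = 'world'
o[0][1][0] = 'boyfriend'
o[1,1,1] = 'secretary'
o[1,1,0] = 'selection'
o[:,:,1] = [['awareness', 'world'], ['wealth', 'secretary']]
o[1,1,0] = 'selection'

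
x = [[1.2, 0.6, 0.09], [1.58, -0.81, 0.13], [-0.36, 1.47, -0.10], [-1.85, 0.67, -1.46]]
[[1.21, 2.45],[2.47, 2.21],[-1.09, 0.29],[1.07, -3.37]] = x@[[1.51, 1.69], [-0.57, 0.64], [-2.91, 0.46]]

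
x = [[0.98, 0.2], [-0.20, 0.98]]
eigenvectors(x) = [[(0.71+0j), 0.71-0.00j], [0.71j, 0.00-0.71j]]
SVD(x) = [[-0.98,0.2], [0.2,0.98]] @ diag([1.0001999800039991, 1.000199980003999]) @ [[-1.0, -0.00],  [0.00, 1.0]]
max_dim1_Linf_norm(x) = 0.98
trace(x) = 1.96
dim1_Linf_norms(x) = [0.98, 0.98]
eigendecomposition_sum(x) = [[0.49+0.10j, 0.10-0.49j], [-0.10+0.49j, (0.49+0.1j)]] + [[0.49-0.10j, 0.10+0.49j], [(-0.1-0.49j), 0.49-0.10j]]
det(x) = 1.00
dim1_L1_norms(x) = [1.18, 1.18]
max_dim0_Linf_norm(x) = 0.98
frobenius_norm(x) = 1.41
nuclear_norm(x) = 2.00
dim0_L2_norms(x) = [1.0, 1.0]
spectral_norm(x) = 1.00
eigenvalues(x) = [(0.98+0.2j), (0.98-0.2j)]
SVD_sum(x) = [[0.98, 0.0], [-0.2, 0.0]] + [[0.0, 0.20], [0.00, 0.98]]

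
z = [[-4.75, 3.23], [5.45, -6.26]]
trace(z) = -11.01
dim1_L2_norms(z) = [5.74, 8.3]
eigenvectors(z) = [[0.68, -0.54], [0.74, 0.84]]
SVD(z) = [[-0.56, 0.83], [0.83, 0.56]] @ diag([10.02097407217516, 1.2106108560529105]) @ [[0.72,  -0.70], [-0.70,  -0.72]]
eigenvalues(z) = [-1.24, -9.77]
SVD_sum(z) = [[-4.05, 3.95], [5.93, -5.77]] + [[-0.70, -0.72], [-0.48, -0.49]]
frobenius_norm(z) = 10.09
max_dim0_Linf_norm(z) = 6.26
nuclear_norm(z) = 11.23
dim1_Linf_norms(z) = [4.75, 6.26]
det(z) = 12.13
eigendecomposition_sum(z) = [[-0.73, -0.47], [-0.79, -0.51]] + [[-4.02, 3.70], [6.24, -5.75]]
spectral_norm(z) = 10.02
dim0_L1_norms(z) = [10.2, 9.49]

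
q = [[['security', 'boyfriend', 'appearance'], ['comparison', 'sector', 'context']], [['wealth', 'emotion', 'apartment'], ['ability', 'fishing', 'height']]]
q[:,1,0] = ['comparison', 'ability']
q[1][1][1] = 'fishing'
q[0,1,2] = 'context'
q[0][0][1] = 'boyfriend'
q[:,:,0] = [['security', 'comparison'], ['wealth', 'ability']]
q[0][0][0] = 'security'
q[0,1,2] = 'context'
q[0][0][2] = 'appearance'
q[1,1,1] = 'fishing'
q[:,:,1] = [['boyfriend', 'sector'], ['emotion', 'fishing']]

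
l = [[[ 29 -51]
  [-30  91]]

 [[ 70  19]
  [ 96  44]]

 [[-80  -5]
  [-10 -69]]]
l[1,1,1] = 44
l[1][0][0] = 70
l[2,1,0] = -10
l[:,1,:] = [[-30, 91], [96, 44], [-10, -69]]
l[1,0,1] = 19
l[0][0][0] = 29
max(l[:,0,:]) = 70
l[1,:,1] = [19, 44]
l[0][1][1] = 91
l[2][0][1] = -5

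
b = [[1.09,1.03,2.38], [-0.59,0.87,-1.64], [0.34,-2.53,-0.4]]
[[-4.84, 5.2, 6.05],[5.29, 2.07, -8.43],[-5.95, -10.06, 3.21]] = b@ [[-5.05, -0.98, -2.78], [1.75, 3.68, -2.41], [-0.48, 1.04, 4.86]]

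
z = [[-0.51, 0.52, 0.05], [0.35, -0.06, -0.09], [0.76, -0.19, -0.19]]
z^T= [[-0.51,  0.35,  0.76], [0.52,  -0.06,  -0.19], [0.05,  -0.09,  -0.19]]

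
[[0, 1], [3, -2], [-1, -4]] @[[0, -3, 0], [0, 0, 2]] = [[0, 0, 2], [0, -9, -4], [0, 3, -8]]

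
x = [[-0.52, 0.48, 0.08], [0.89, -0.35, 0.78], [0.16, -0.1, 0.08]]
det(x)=-0.003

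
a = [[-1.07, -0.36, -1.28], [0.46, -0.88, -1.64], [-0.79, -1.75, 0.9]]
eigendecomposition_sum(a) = [[0.16, 0.27, -0.51], [0.29, 0.48, -0.90], [-0.49, -0.82, 1.54]] + [[-1.22, 1.98, 0.76], [0.18, -0.29, -0.11], [-0.29, 0.48, 0.18]] + [[-0.01,-2.61,-1.53],[-0.00,-1.07,-0.63],[-0.0,-1.41,-0.82]]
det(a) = 5.52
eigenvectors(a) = [[0.27, 0.96, 0.83], [0.49, -0.14, 0.34], [-0.83, 0.23, 0.45]]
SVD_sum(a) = [[-0.18, -0.53, -1.33],  [-0.22, -0.65, -1.64],  [0.01, 0.03, 0.08]] + [[-0.12, -0.22, 0.11], [0.05, 0.10, -0.05], [-0.94, -1.71, 0.81]] + [[-0.77, 0.39, -0.05], [0.63, -0.32, 0.04], [0.14, -0.07, 0.01]]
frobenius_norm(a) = 3.33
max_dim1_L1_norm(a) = 3.44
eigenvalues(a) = [2.18, -1.33, -1.91]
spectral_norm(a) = 2.29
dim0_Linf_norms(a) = [1.07, 1.75, 1.64]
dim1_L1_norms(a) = [2.71, 2.98, 3.44]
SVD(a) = [[-0.63, 0.13, -0.77],[-0.77, -0.06, 0.63],[0.04, 0.99, 0.14]] @ diag([2.292694608347224, 2.1343983546652066, 1.1282708435734867]) @ [[0.13, 0.37, 0.92], [-0.44, -0.81, 0.38], [0.89, -0.46, 0.06]]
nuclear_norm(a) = 5.56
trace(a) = -1.05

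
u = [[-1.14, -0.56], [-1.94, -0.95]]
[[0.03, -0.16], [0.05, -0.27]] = u@[[-0.04, 0.22],  [0.03, -0.17]]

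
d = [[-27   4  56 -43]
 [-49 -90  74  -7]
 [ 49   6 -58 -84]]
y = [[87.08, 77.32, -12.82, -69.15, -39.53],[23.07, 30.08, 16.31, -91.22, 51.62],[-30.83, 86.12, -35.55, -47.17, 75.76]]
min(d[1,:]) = -90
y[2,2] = -35.55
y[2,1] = 86.12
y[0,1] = 77.32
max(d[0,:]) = 56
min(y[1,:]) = -91.22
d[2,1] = 6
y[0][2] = -12.82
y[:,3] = [-69.15, -91.22, -47.17]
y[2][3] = -47.17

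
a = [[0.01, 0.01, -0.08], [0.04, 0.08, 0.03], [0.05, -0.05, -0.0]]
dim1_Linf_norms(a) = [0.08, 0.08, 0.05]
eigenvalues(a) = [0.08j, -0.08j, (0.09+0j)]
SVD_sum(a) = [[-0.0, -0.03, -0.02], [0.01, 0.08, 0.05], [-0.01, -0.03, -0.02]] + [[0.00, 0.04, -0.06],[0.0, 0.01, -0.01],[-0.00, -0.01, 0.02]] + [[0.01, -0.00, -0.00],[0.03, -0.00, -0.0],[0.06, -0.01, -0.0]]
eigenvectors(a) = [[(-0.68+0j), (-0.68-0j), (-0.39+0j)], [0.31+0.05j, (0.31-0.05j), -0.88+0.00j], [-0.04+0.66j, -0.04-0.66j, 0.27+0.00j]]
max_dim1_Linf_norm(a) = 0.08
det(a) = 0.00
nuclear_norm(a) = 0.24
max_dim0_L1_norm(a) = 0.14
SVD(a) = [[0.3, -0.93, -0.20], [-0.89, -0.2, -0.42], [0.35, 0.30, -0.89]] @ diag([0.10048209576264333, 0.07962580838091414, 0.06374228636339391]) @ [[-0.15, -0.85, -0.51], [-0.03, -0.51, 0.86], [-0.99, 0.14, 0.05]]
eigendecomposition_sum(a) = [[(-0+0.03j), -0.01-0.01j, -0.04+0.00j], [-0.01j, 0.00+0.01j, 0.02+0.00j], [(0.03+0j), (-0.01+0.01j), -0.00+0.04j]] + [[(-0-0.03j),(-0.01+0.01j),(-0.04-0j)], [0.01j,-0.01j,0.02-0.00j], [0.03-0.00j,-0.01-0.01j,-0.00-0.04j]] + [[(0.01-0j), 0.03-0.00j, -0.00-0.00j], [0.03-0.00j, 0.07-0.00j, (-0.01-0j)], [-0.01+0.00j, -0.02+0.00j, 0.00+0.00j]]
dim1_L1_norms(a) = [0.1, 0.15, 0.1]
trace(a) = 0.09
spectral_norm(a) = 0.10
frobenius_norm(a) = 0.14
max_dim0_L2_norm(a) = 0.09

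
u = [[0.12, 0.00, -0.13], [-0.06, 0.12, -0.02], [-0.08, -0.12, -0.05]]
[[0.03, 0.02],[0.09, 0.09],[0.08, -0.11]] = u@[[-0.74, 0.15], [0.19, 0.8], [-0.92, -0.05]]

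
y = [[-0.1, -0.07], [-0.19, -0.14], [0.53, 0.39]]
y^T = [[-0.10, -0.19, 0.53], [-0.07, -0.14, 0.39]]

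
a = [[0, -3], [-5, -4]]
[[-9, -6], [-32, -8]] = a@ [[4, 0], [3, 2]]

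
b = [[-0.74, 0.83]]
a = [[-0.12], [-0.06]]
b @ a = [[0.04]]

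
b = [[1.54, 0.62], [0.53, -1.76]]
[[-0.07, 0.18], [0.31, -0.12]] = b @ [[0.02, 0.08], [-0.17, 0.09]]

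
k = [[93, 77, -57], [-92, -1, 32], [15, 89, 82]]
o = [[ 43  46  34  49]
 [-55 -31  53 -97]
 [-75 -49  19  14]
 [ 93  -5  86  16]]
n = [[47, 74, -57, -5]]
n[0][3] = -5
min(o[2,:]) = -75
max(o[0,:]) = 49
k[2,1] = 89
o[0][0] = 43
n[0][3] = -5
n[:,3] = [-5]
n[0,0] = 47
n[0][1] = 74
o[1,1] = -31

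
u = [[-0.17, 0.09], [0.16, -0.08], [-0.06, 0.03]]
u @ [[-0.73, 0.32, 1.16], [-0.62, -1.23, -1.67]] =[[0.07, -0.17, -0.35], [-0.07, 0.15, 0.32], [0.03, -0.06, -0.12]]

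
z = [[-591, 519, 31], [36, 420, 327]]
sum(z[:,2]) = 358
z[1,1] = 420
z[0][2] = 31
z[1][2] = 327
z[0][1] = 519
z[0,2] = 31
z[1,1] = 420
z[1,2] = 327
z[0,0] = -591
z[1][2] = 327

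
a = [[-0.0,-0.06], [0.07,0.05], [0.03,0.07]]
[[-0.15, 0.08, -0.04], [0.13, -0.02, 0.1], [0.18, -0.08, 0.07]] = a @ [[0.08, 0.67, 0.94],[2.53, -1.38, 0.61]]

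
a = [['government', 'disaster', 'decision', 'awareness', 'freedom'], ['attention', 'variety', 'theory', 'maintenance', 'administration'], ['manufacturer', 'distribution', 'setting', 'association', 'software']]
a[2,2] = 'setting'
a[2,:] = ['manufacturer', 'distribution', 'setting', 'association', 'software']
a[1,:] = ['attention', 'variety', 'theory', 'maintenance', 'administration']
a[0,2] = 'decision'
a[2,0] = 'manufacturer'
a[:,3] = ['awareness', 'maintenance', 'association']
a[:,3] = ['awareness', 'maintenance', 'association']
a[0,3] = 'awareness'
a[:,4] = ['freedom', 'administration', 'software']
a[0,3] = 'awareness'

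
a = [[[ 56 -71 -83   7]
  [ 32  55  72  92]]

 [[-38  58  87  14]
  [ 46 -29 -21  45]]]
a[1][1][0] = 46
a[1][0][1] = 58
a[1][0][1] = 58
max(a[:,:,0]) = 56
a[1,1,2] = -21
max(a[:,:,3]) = 92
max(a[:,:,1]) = 58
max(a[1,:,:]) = 87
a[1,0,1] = 58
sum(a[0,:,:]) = 160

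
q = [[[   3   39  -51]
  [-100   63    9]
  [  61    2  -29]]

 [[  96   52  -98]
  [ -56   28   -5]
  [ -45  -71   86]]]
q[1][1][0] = -56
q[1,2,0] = -45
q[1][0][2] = -98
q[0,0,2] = -51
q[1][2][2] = 86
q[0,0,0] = 3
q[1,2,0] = -45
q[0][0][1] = 39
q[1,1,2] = -5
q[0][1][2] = 9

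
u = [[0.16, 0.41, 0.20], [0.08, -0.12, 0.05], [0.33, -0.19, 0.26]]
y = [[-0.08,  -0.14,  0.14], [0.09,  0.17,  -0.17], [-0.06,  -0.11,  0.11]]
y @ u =[[0.02, -0.04, 0.01], [-0.03, 0.05, -0.02], [0.02, -0.03, 0.01]]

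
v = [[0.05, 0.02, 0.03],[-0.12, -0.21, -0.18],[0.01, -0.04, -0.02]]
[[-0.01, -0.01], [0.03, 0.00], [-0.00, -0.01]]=v @ [[-0.25, -0.05], [-0.03, 0.49], [0.02, -0.55]]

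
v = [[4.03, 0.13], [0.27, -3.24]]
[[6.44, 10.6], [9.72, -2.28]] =v @ [[1.69,2.60], [-2.86,0.92]]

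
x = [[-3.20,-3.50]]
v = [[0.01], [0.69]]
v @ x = [[-0.03,  -0.04], [-2.21,  -2.42]]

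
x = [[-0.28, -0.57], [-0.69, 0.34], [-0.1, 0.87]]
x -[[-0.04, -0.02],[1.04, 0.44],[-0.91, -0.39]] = [[-0.24, -0.55],  [-1.73, -0.10],  [0.81, 1.26]]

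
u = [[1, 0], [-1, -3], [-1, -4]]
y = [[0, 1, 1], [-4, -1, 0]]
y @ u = [[-2, -7], [-3, 3]]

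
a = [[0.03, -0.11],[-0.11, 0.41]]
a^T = [[0.03, -0.11], [-0.11, 0.41]]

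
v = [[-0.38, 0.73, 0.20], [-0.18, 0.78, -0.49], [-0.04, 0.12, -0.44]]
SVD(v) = [[-0.61, 0.7, 0.37],[-0.76, -0.39, -0.51],[-0.21, -0.6, 0.77]] @ diag([1.182763671834953, 0.6332381030654752, 0.08876711898861614]) @ [[0.32, -0.90, 0.29],[-0.27, 0.21, 0.94],[-0.91, -0.38, -0.18]]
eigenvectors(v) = [[0.60+0.00j, -0.97+0.00j, (-0.97-0j)], [(0.79+0j), (-0.11-0.08j), (-0.11+0.08j)], [(0.07+0j), (0.1-0.15j), 0.10+0.15j]]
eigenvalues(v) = [(0.6+0j), (-0.32+0.09j), (-0.32-0.09j)]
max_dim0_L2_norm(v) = 1.08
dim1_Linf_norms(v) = [0.73, 0.78, 0.44]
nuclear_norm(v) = 1.90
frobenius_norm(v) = 1.34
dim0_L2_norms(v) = [0.42, 1.08, 0.69]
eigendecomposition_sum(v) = [[(-0.09-0j),0.55+0.00j,-0.28+0.00j], [(-0.12-0j),(0.72+0j),(-0.36+0j)], [(-0.01-0j),0.06+0.00j,(-0.03+0j)]] + [[-0.15+0.19j, 0.09-0.24j, (0.24+1.13j)], [-0.03+0.01j, 0.03-0.02j, (-0.06+0.14j)], [(-0.01-0.04j), (0.03+0.04j), (-0.2-0.08j)]] + [[(-0.15-0.19j), (0.09+0.24j), 0.24-1.13j], [-0.03-0.01j, 0.03+0.02j, -0.06-0.14j], [-0.01+0.04j, 0.03-0.04j, (-0.2+0.08j)]]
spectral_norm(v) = 1.18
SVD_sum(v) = [[-0.23, 0.65, -0.21], [-0.29, 0.81, -0.26], [-0.08, 0.22, -0.07]] + [[-0.12,0.09,0.42], [0.07,-0.05,-0.23], [0.10,-0.08,-0.36]] + [[-0.03, -0.01, -0.01], [0.04, 0.02, 0.01], [-0.06, -0.03, -0.01]]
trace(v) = -0.04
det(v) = 0.07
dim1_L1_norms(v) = [1.31, 1.45, 0.6]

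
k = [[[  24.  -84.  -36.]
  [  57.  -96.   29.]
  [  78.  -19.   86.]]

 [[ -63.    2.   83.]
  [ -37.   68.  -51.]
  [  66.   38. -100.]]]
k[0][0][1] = -84.0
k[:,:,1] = [[-84.0, -96.0, -19.0], [2.0, 68.0, 38.0]]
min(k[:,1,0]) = -37.0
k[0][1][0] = 57.0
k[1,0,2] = 83.0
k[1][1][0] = -37.0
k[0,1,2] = 29.0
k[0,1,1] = -96.0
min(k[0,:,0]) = 24.0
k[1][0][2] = 83.0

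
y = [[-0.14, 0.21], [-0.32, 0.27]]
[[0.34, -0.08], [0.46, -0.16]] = y@[[-0.15, 0.38],[1.52, -0.14]]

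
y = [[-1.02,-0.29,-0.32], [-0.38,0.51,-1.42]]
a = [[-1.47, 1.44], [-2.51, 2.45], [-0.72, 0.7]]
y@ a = [[2.46,-2.4], [0.30,-0.29]]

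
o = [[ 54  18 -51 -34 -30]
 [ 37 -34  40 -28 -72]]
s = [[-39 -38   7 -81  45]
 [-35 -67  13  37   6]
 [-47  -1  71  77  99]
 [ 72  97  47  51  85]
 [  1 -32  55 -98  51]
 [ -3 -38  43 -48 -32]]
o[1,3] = -28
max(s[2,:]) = 99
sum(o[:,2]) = -11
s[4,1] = -32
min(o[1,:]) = -72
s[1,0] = -35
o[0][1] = 18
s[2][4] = 99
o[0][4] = -30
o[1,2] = 40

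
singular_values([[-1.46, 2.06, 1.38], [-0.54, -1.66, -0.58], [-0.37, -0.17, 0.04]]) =[3.17, 1.34, 0.0]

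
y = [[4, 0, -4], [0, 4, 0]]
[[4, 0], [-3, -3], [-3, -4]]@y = [[16, 0, -16], [-12, -12, 12], [-12, -16, 12]]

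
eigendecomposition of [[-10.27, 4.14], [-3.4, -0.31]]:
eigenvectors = [[-0.92,-0.45], [-0.38,-0.89]]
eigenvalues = [-8.56, -2.02]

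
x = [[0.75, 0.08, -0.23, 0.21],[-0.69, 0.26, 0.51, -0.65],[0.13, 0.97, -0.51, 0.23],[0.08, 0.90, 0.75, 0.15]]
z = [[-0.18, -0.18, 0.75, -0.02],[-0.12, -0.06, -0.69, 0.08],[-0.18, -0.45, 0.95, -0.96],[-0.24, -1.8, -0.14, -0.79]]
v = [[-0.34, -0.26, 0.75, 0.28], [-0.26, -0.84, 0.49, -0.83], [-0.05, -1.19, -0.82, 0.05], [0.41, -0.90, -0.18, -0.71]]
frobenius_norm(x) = 2.14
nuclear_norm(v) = 4.35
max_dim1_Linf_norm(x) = 0.97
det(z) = 0.27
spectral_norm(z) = 2.21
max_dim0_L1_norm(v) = 3.19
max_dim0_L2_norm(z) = 1.87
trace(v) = -2.71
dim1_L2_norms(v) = [0.91, 1.3, 1.45, 1.23]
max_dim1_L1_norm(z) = 2.97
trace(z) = -0.08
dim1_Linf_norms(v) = [0.75, 0.84, 1.19, 0.9]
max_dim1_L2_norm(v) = 1.45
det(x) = -0.44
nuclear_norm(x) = 3.84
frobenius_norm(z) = 2.67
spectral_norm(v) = 1.93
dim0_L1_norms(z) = [0.72, 2.49, 2.53, 1.85]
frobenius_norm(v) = 2.48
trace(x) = 0.65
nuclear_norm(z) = 4.27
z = x @ v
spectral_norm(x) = 1.42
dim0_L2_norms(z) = [0.37, 1.87, 1.4, 1.25]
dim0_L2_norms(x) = [1.03, 1.35, 1.07, 0.74]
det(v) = -0.64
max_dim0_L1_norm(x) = 2.21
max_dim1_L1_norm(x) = 2.11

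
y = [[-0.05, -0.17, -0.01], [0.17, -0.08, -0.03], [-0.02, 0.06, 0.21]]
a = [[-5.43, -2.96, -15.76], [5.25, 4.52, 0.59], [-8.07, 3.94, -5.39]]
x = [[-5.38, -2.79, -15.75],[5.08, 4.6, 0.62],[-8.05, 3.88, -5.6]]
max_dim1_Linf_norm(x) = 15.75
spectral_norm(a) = 18.87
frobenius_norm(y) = 0.34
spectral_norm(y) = 0.25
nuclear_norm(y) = 0.58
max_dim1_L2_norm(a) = 16.93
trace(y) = 0.08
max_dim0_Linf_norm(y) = 0.21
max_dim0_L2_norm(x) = 16.73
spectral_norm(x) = 18.89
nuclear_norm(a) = 32.14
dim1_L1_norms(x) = [23.92, 10.3, 17.53]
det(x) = -807.58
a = y + x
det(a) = -825.62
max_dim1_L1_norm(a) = 24.15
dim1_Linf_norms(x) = [15.75, 5.08, 8.05]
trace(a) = -6.30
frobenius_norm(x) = 21.06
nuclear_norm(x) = 32.00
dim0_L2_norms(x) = [10.93, 6.63, 16.73]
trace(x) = -6.38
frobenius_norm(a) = 21.09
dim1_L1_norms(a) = [24.15, 10.36, 17.4]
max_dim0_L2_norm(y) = 0.21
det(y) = 0.01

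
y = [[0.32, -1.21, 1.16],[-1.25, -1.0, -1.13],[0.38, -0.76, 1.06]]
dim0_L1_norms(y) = [1.95, 2.97, 3.35]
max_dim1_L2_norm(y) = 1.96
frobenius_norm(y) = 2.93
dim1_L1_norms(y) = [2.69, 3.38, 2.2]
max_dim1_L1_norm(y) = 3.38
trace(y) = 0.38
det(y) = -0.15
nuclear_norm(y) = 4.15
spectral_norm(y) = 2.31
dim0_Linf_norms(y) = [1.25, 1.21, 1.16]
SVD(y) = [[-0.63, -0.49, -0.6],[0.55, -0.83, 0.11],[-0.55, -0.26, 0.79]] @ diag([2.310496762819714, 1.804806084949177, 0.03714437682934909]) @ [[-0.47, 0.27, -0.84],[0.43, 0.9, 0.05],[-0.77, 0.34, 0.55]]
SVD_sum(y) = [[0.69, -0.40, 1.22], [-0.60, 0.35, -1.06], [0.60, -0.35, 1.07]] + [[-0.39, -0.8, -0.04], [-0.65, -1.35, -0.08], [-0.20, -0.42, -0.02]] + [[0.02, -0.01, -0.01], [-0.0, 0.00, 0.00], [-0.02, 0.01, 0.02]]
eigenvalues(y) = [-1.8, 0.04, 2.14]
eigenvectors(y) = [[0.41, 0.77, 0.67], [0.89, -0.34, -0.47], [0.18, -0.54, 0.57]]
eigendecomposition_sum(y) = [[-0.36, -0.64, -0.11],[-0.78, -1.40, -0.24],[-0.16, -0.29, -0.05]] + [[0.02, -0.00, -0.03], [-0.01, 0.00, 0.01], [-0.01, 0.0, 0.02]] + [[0.66, -0.57, 1.29], [-0.46, 0.4, -0.91], [0.55, -0.48, 1.09]]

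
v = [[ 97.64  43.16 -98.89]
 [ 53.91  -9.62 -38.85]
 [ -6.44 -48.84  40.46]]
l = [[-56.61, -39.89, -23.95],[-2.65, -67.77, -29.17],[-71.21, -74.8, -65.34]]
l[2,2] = -65.34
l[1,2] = -29.17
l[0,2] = -23.95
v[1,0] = 53.91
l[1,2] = -29.17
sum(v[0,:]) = 41.91000000000001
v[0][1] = 43.16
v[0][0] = 97.64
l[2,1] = -74.8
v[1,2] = -38.85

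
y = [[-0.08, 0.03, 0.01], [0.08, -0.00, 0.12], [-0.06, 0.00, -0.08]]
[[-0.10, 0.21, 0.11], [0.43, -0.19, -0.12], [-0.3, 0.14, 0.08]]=y @ [[1.68, -2.36, 0.08], [0.16, 0.60, 4.12], [2.48, -0.03, -1.03]]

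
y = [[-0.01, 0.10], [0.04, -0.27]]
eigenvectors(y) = [[0.99, -0.34],[0.14, 0.94]]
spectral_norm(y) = 0.29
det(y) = -0.00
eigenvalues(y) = [0.0, -0.28]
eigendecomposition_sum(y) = [[0.0, 0.00], [0.0, 0.00]] + [[-0.01, 0.10], [0.04, -0.27]]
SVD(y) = [[-0.35,0.94], [0.94,0.35]] @ diag([0.29082644123509754, 0.004470019969570466]) @ [[0.14, -0.99], [0.99, 0.14]]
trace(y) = -0.28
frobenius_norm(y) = 0.29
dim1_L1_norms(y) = [0.11, 0.31]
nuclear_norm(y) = 0.30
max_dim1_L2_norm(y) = 0.27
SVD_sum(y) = [[-0.01,0.10], [0.04,-0.27]] + [[0.00, 0.0], [0.0, 0.00]]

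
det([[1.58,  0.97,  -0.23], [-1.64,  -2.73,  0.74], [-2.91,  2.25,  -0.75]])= -0.002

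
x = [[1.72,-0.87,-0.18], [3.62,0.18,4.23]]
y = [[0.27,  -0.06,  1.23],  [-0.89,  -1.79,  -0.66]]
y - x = [[-1.45, 0.81, 1.41], [-4.51, -1.97, -4.89]]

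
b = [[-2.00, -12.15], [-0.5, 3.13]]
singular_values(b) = [12.68, 0.97]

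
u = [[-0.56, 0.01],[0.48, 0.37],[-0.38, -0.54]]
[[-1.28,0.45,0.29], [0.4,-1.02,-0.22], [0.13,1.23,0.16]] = u@[[2.26, -0.84, -0.51],  [-1.84, -1.68, 0.06]]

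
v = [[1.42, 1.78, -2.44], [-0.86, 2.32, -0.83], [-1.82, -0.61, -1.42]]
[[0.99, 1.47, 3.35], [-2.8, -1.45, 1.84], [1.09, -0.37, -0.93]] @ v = [[-5.96, 3.13, -8.39], [-6.08, -9.47, 5.42], [3.56, 1.65, -1.03]]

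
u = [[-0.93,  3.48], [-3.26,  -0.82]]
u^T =[[-0.93,  -3.26], [3.48,  -0.82]]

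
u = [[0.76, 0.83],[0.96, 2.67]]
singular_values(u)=[3.03, 0.41]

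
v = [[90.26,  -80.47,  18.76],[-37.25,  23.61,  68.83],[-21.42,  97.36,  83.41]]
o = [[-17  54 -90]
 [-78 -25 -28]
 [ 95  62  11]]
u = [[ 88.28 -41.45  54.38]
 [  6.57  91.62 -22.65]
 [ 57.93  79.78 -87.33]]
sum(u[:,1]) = 129.95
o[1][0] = -78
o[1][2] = -28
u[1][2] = -22.65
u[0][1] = -41.45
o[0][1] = 54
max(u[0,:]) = 88.28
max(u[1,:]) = 91.62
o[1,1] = -25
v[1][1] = 23.61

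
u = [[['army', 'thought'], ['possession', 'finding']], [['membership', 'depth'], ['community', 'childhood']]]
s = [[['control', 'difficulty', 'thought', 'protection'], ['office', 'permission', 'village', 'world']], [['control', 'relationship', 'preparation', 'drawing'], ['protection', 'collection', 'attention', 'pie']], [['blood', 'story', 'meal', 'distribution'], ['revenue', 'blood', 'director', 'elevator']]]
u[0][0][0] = 'army'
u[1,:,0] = ['membership', 'community']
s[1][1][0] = 'protection'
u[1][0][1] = 'depth'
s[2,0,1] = 'story'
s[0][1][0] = 'office'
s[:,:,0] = [['control', 'office'], ['control', 'protection'], ['blood', 'revenue']]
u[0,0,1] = 'thought'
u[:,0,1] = ['thought', 'depth']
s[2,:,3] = ['distribution', 'elevator']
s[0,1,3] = 'world'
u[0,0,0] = 'army'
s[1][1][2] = 'attention'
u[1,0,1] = 'depth'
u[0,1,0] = 'possession'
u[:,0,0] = ['army', 'membership']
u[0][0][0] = 'army'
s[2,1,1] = 'blood'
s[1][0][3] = 'drawing'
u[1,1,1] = 'childhood'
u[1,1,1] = 'childhood'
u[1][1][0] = 'community'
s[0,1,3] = 'world'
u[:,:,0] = [['army', 'possession'], ['membership', 'community']]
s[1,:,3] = ['drawing', 'pie']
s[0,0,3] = 'protection'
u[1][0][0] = 'membership'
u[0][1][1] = 'finding'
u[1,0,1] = 'depth'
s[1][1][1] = 'collection'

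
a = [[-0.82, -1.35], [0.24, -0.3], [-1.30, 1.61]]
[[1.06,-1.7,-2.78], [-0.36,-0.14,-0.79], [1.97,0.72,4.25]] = a @ [[-1.42, 0.57, -0.41],[0.08, 0.91, 2.31]]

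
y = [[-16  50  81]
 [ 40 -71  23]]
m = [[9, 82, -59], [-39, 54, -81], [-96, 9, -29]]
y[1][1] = -71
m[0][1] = 82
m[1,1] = 54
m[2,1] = 9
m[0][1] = 82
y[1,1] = -71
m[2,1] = 9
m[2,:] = [-96, 9, -29]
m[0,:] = [9, 82, -59]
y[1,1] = -71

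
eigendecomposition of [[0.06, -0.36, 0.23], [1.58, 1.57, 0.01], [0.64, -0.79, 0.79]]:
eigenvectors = [[(0.44+0j), -0.24-0.04j, (-0.24+0.04j)], [(-0.43+0j), (0.21+0.54j), 0.21-0.54j], [(-0.79+0j), -0.78+0.00j, -0.78-0.00j]]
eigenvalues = [0j, (1.21+0.59j), (1.21-0.59j)]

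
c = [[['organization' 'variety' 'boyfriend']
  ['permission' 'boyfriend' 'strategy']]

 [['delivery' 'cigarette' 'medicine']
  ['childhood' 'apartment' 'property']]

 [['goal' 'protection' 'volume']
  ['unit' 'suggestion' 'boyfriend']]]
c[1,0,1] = 'cigarette'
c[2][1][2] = 'boyfriend'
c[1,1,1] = 'apartment'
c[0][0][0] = 'organization'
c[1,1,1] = 'apartment'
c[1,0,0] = 'delivery'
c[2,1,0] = 'unit'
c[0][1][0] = 'permission'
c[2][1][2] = 'boyfriend'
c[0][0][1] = 'variety'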